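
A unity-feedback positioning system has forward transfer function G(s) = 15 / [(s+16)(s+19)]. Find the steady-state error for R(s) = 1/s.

304/319

The open loop has no poles at the origin → type 0 system.
K_p = lim_{s→0} G(s) = 15 / (16·19) = 15/304.
e_ss = 1/(1 + K_p) = 1/(319/304) = 304/319.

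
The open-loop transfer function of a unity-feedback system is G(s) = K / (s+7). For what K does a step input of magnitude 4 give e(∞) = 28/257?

250

The open loop has no poles at the origin → type 0 system.
K_p = lim_{s→0} G(s) = K / (7) = (1/7)·K.
e_ss = 4/(1 + K_p) = 28/257 ⇒ 1 + (1/7)·K = 257/7 ⇒ K = 250.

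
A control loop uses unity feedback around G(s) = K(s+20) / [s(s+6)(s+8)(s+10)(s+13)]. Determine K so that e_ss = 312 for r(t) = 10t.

10

One free integrator in G(s): this is a type 1 system.
K_v = lim_{s→0} s·G(s) = K·20 / (6·8·10·13) = (1/312)·K.
e_ss = 10/K_v = 312 ⇒ K_v = 5/156 ⇒ K = (5/156)/(1/312) = 10.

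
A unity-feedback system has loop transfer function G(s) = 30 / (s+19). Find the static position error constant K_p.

The open loop has no poles at the origin → type 0 system.
K_p = lim_{s→0} G(s) = 30 / (19) = 30/19.

30/19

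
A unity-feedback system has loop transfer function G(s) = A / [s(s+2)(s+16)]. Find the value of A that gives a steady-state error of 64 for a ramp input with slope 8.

4

One free integrator in G(s): this is a type 1 system.
K_v = lim_{s→0} s·G(s) = A / (2·16) = (1/32)·A.
e_ss = 8/K_v = 64 ⇒ K_v = 0.125 ⇒ A = 0.125/(1/32) = 4.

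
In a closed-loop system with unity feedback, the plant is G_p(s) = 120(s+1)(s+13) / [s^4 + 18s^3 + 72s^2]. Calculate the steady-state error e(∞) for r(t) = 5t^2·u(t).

The denominator has no term below 72s^2 — 2 poles at s=0, type 2.
K_a = lim_{s→0} s^2·G_p(s) = 120·1·13 / 72 = 65/3.
r(t) = 5t^2 gives R(s) = 10/s^3.
e_ss = 10/K_a = 10/(65/3) = 6/13.

6/13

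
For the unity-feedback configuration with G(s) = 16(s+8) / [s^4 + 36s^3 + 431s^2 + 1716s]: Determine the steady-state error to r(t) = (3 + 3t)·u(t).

1287/32

Factoring s from the denominator leaves a polynomial with constant term 1716, so the system is type 1. By superposition:
  • 3: tracked with zero error.
  • 3t: e_ss = 3/K_v with K_v=32/429 → 1287/32.
Total e_ss = 1287/32.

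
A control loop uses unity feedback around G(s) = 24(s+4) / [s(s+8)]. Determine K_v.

12

System type = 1 (one pole at s=0).
K_v = lim_{s→0} s·G(s) = 24·4 / (8) = 12.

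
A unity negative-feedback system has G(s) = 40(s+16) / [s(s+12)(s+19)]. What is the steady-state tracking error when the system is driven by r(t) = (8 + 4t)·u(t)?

System type = 1 (one pole at s=0). Taking each input component in turn:
  • 8: tracked with zero error.
  • 4t: e_ss = 4/K_v with K_v=160/57 → 1.425.
Total e_ss = 1.425.

1.425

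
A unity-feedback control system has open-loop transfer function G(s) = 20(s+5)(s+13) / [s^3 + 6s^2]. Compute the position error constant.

K_p = lim_{s→0} G(s); with 2 poles at the origin the limit diverges, so K_p = ∞.

infinity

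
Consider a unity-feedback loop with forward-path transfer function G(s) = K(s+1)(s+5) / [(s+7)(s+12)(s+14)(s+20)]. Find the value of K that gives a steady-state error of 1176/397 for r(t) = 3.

60

No free integrators in G(s): this is a type 0 system.
K_p = lim_{s→0} G(s) = K·1·5 / (7·12·14·20) = (1/4704)·K.
e_ss = 3/(1 + K_p) = 1176/397 ⇒ 1 + (1/4704)·K = 397/392 ⇒ K = 60.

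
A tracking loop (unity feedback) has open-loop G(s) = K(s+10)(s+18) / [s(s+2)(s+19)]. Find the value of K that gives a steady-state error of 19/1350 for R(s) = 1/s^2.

15

The open loop has one pole at the origin → type 1 system.
K_v = lim_{s→0} s·G(s) = K·10·18 / (2·19) = (90/19)·K.
e_ss = 1/K_v = 19/1350 ⇒ K_v = 1350/19 ⇒ K = (1350/19)/(90/19) = 15.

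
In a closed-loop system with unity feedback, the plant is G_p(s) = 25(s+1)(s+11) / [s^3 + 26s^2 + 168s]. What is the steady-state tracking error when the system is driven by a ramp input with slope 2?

Factoring s from the denominator leaves a polynomial with constant term 168, so the system is type 1.
K_v = lim_{s→0} s·G_p(s) = 25·1·11 / 168 = 275/168.
e_ss = 2/K_v = 2/(275/168) = 336/275.

336/275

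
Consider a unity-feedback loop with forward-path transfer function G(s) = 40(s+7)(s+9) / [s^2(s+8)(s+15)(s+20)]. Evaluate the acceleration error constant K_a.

1.05

System type = 2 (two poles at s=0).
K_a = lim_{s→0} s^2·G(s) = 40·7·9 / (8·15·20) = 1.05.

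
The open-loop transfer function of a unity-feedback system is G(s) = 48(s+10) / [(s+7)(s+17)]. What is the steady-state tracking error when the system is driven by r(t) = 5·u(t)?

595/599

System type = 0 (no poles at s=0).
K_p = lim_{s→0} G(s) = 48·10 / (7·17) = 480/119.
e_ss = 5/(1 + K_p) = 5/(599/119) = 595/599.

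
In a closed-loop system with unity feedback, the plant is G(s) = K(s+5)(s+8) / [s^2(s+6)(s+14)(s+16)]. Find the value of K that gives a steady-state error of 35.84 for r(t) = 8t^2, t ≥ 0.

15

Two free integrators in G(s): this is a type 2 system.
K_a = lim_{s→0} s^2·G(s) = K·5·8 / (6·14·16) = (5/168)·K.
e_ss = 16/K_a = 35.84 ⇒ K_a = 25/56 ⇒ K = (25/56)/(5/168) = 15.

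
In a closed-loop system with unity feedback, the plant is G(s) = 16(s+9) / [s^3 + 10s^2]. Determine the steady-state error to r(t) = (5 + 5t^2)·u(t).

25/36

Factoring s^2 from the denominator leaves a polynomial with constant term 10, so the system is type 2. By superposition:
  • 5: tracked with zero error.
  • 5t^2: e_ss = 10/K_a with K_a=14.4 → 25/36.
Total e_ss = 25/36.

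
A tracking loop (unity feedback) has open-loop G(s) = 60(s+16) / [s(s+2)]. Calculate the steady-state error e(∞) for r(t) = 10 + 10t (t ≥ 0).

The open loop has one pole at the origin → type 1 system. Treating each term separately:
  • 10: tracked with zero error.
  • 10t: e_ss = 10/K_v with K_v=480 → 1/48.
Total e_ss = 1/48.

1/48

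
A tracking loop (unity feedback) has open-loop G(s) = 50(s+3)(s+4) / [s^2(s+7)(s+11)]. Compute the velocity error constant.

infinity

K_v = lim_{s→0} s·G(s); with 2 poles at the origin the limit diverges, so K_v = ∞.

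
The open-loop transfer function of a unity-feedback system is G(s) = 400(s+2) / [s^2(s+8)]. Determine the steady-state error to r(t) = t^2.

Two free integrators in G(s): this is a type 2 system.
K_a = lim_{s→0} s^2·G(s) = 400·2 / (8) = 100.
r(t) = t^2 gives R(s) = 2/s^3.
e_ss = 2/K_a = 2/100 = 0.02.

0.02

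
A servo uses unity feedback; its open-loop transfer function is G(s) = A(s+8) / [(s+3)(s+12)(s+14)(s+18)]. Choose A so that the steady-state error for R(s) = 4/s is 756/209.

System type = 0 (no poles at s=0).
K_p = lim_{s→0} G(s) = A·8 / (3·12·14·18) = (1/1134)·A.
e_ss = 4/(1 + K_p) = 756/209 ⇒ 1 + (1/1134)·A = 209/189 ⇒ A = 120.

120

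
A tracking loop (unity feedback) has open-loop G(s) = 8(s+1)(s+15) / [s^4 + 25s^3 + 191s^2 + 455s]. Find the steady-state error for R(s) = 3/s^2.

Factoring s from the denominator leaves a polynomial with constant term 455, so the system is type 1.
K_v = lim_{s→0} s·G(s) = 8·1·15 / 455 = 24/91.
e_ss = 3/K_v = 3/(24/91) = 11.375.

11.375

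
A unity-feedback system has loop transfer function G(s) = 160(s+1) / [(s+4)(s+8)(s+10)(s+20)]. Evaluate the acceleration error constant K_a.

G(s) has no factors of s in the denominator, so the system is type 0.
K_a = lim_{s→0} s^2·G(s) = 0 (the extra factor of s kills the finite limit).

0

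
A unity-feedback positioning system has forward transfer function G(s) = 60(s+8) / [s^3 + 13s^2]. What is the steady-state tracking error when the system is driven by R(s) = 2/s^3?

13/240

Lowest-order denominator term is 13s^2, so the open loop has 2 poles at the origin → type 2 system.
K_a = lim_{s→0} s^2·G(s) = 60·8 / 13 = 480/13.
r(t) = t^2 gives R(s) = 2/s^3.
e_ss = 2/K_a = 2/(480/13) = 13/240.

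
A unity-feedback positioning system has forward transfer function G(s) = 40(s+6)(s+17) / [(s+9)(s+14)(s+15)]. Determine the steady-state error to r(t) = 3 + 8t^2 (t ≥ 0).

G(s) has no factors of s in the denominator, so the system is type 0. By superposition:
  • 3: e_ss = 3/(1+K_p) with K_p=136/63 → 189/199.
  • 8t^2: a type-0 system cannot track it, e_ss → ∞.
The unbounded component dominates.

infinity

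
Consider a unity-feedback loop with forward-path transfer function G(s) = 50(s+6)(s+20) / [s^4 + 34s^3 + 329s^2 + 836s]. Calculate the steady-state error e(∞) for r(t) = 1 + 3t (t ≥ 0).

The denominator has no term below 836s — 1 pole at s=0, type 1. Treating each term separately:
  • 1: tracked with zero error.
  • 3t: e_ss = 3/K_v with K_v=1500/209 → 0.418.
Total e_ss = 0.418.

0.418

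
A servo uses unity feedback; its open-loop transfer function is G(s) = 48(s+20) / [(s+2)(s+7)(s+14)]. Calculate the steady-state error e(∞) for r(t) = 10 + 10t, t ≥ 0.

No free integrators in G(s): this is a type 0 system. Taking each input component in turn:
  • 10: e_ss = 10/(1+K_p) with K_p=240/49 → 490/289.
  • 10t: a type-0 system cannot track it, e_ss → ∞.
The unbounded component dominates.

infinity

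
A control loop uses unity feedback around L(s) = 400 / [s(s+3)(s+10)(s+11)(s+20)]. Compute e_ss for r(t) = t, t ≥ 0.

One free integrator in L(s): this is a type 1 system.
K_v = lim_{s→0} s·L(s) = 400 / (3·10·11·20) = 2/33.
e_ss = 1/K_v = 1/(2/33) = 16.5.

16.5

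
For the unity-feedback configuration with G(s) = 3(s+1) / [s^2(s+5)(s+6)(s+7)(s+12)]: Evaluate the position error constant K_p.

infinity

K_p = lim_{s→0} G(s); with 2 poles at the origin the limit diverges, so K_p = ∞.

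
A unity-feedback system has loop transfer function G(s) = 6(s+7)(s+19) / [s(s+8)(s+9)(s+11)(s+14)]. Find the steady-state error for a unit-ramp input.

264/19

System type = 1 (one pole at s=0).
K_v = lim_{s→0} s·G(s) = 6·7·19 / (8·9·11·14) = 19/264.
e_ss = 1/K_v = 1/(19/264) = 264/19.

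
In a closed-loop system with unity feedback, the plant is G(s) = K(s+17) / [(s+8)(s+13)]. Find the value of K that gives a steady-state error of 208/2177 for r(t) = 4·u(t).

250

The open loop has no poles at the origin → type 0 system.
K_p = lim_{s→0} G(s) = K·17 / (8·13) = (17/104)·K.
e_ss = 4/(1 + K_p) = 208/2177 ⇒ 1 + (17/104)·K = 2177/52 ⇒ K = 250.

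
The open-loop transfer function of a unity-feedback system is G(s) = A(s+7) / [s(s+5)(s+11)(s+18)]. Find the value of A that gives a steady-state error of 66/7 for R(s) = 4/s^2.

60

G(s) has one factor of s in the denominator, so the system is type 1.
K_v = lim_{s→0} s·G(s) = A·7 / (5·11·18) = (7/990)·A.
e_ss = 4/K_v = 66/7 ⇒ K_v = 14/33 ⇒ A = (14/33)/(7/990) = 60.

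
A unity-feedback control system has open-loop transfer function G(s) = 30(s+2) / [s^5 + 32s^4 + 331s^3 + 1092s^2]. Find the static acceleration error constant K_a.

The denominator has no term below 1092s^2 — 2 poles at s=0, type 2.
K_a = lim_{s→0} s^2·G(s) = 30·2 / 1092 = 5/91.

5/91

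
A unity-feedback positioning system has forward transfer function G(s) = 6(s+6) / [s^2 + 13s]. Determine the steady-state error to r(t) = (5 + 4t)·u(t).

Factoring s from the denominator leaves a polynomial with constant term 13, so the system is type 1. By superposition:
  • 5: tracked with zero error.
  • 4t: e_ss = 4/K_v with K_v=36/13 → 13/9.
Total e_ss = 13/9.

13/9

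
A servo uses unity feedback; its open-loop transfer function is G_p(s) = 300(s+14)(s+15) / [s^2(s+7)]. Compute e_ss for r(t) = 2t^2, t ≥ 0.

Two free integrators in G_p(s): this is a type 2 system.
K_a = lim_{s→0} s^2·G_p(s) = 300·14·15 / (7) = 9000.
r(t) = 2t^2 gives R(s) = 4/s^3.
e_ss = 4/K_a = 4/9000 = 1/2250.

1/2250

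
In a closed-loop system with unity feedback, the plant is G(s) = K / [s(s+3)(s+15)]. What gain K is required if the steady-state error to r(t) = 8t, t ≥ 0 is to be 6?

60

System type = 1 (one pole at s=0).
K_v = lim_{s→0} s·G(s) = K / (3·15) = (1/45)·K.
e_ss = 8/K_v = 6 ⇒ K_v = 4/3 ⇒ K = (4/3)/(1/45) = 60.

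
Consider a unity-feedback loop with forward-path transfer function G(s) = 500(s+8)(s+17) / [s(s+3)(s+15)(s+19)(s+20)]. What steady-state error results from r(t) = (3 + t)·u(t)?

171/680

G(s) has one factor of s in the denominator, so the system is type 1. Taking each input component in turn:
  • 3: tracked with zero error.
  • t: e_ss = 1/K_v with K_v=680/171 → 171/680.
Total e_ss = 171/680.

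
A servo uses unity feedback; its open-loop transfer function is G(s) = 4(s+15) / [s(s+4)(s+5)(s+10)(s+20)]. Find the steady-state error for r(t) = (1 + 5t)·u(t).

One free integrator in G(s): this is a type 1 system. Treating each term separately:
  • 1: tracked with zero error.
  • 5t: e_ss = 5/K_v with K_v=0.015 → 1000/3.
Total e_ss = 1000/3.

1000/3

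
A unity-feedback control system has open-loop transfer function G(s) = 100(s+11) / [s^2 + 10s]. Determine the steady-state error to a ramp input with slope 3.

Lowest-order denominator term is 10s, so the open loop has 1 pole at the origin → type 1 system.
K_v = lim_{s→0} s·G(s) = 100·11 / 10 = 110.
e_ss = 3/K_v = 3/110.

3/110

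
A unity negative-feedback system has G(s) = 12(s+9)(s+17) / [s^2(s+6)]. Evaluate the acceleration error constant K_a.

The open loop has two poles at the origin → type 2 system.
K_a = lim_{s→0} s^2·G(s) = 12·9·17 / (6) = 306.

306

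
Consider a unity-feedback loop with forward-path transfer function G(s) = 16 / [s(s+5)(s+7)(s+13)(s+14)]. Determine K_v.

The open loop has one pole at the origin → type 1 system.
K_v = lim_{s→0} s·G(s) = 16 / (5·7·13·14) = 8/3185.

8/3185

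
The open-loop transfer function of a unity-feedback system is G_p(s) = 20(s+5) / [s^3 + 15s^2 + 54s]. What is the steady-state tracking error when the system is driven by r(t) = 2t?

Factoring s from the denominator leaves a polynomial with constant term 54, so the system is type 1.
K_v = lim_{s→0} s·G_p(s) = 20·5 / 54 = 50/27.
e_ss = 2/K_v = 2/(50/27) = 1.08.

1.08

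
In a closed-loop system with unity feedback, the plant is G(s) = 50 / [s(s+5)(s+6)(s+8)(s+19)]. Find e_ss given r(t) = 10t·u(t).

912

One free integrator in G(s): this is a type 1 system.
K_v = lim_{s→0} s·G(s) = 50 / (5·6·8·19) = 5/456.
e_ss = 10/K_v = 10/(5/456) = 912.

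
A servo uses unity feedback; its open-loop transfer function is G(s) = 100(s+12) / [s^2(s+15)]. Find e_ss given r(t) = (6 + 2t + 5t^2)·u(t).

G(s) has two factors of s in the denominator, so the system is type 2. By superposition:
  • 6: tracked with zero error.
  • 2t: tracked with zero error.
  • 5t^2: e_ss = 10/K_a with K_a=80 → 0.125.
Total e_ss = 0.125.

0.125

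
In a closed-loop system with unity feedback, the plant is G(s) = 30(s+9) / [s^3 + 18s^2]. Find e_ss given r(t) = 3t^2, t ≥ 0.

0.4

Lowest-order denominator term is 18s^2, so the open loop has 2 poles at the origin → type 2 system.
K_a = lim_{s→0} s^2·G(s) = 30·9 / 18 = 15.
r(t) = 3t^2 gives R(s) = 6/s^3.
e_ss = 6/K_a = 6/15 = 0.4.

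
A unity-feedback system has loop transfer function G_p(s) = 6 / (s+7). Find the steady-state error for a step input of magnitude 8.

56/13

System type = 0 (no poles at s=0).
K_p = lim_{s→0} G_p(s) = 6 / (7) = 6/7.
e_ss = 8/(1 + K_p) = 8/(13/7) = 56/13.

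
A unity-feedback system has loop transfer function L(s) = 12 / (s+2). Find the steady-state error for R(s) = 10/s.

L(s) has no factors of s in the denominator, so the system is type 0.
K_p = lim_{s→0} L(s) = 12 / (2) = 6.
e_ss = 10/(1 + K_p) = 10/7.

10/7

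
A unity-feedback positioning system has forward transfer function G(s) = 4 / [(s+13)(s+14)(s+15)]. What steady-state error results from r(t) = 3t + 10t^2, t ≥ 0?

infinity

System type = 0 (no poles at s=0). Taking each input component in turn:
  • 3t: a type-0 system cannot track it, e_ss → ∞.
  • 10t^2: a type-0 system cannot track it, e_ss → ∞.
The unbounded component dominates.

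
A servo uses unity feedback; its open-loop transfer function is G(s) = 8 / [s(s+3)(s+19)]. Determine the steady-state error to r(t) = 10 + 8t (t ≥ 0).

The open loop has one pole at the origin → type 1 system. By superposition:
  • 10: tracked with zero error.
  • 8t: e_ss = 8/K_v with K_v=8/57 → 57.
Total e_ss = 57.

57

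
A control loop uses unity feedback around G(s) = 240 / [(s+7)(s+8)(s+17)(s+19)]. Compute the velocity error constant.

0

The open loop has no poles at the origin → type 0 system.
K_v = lim_{s→0} s·G(s) = 0 (the extra factor of s kills the finite limit).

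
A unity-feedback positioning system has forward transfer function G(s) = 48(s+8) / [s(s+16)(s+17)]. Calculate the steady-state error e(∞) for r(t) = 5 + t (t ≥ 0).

The open loop has one pole at the origin → type 1 system. By superposition:
  • 5: tracked with zero error.
  • t: e_ss = 1/K_v with K_v=24/17 → 17/24.
Total e_ss = 17/24.

17/24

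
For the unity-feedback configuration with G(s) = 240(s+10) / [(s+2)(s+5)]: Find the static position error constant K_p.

240

The open loop has no poles at the origin → type 0 system.
K_p = lim_{s→0} G(s) = 240·10 / (2·5) = 240.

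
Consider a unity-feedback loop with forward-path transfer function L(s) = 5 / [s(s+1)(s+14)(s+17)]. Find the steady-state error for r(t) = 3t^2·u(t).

The open loop has one pole at the origin → type 1 system.
K_a = lim_{s→0} s^2·L(s) = 0; the steady-state error to this parabolic input grows without bound.

infinity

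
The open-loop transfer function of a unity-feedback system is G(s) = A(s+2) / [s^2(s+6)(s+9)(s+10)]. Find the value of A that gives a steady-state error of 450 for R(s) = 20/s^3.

The open loop has two poles at the origin → type 2 system.
K_a = lim_{s→0} s^2·G(s) = A·2 / (6·9·10) = (1/270)·A.
e_ss = 20/K_a = 450 ⇒ K_a = 2/45 ⇒ A = (2/45)/(1/270) = 12.

12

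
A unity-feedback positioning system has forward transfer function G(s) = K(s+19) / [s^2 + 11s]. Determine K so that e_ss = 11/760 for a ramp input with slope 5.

The denominator has no term below 11s — 1 pole at s=0, type 1.
K_v = lim_{s→0} s·G(s) = K·19 / 11 = (19/11)·K.
e_ss = 5/K_v = 11/760 ⇒ K_v = 3800/11 ⇒ K = (3800/11)/(19/11) = 200.

200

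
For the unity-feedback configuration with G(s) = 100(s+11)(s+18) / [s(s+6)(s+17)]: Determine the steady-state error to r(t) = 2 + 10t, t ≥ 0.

17/330

System type = 1 (one pole at s=0). Taking each input component in turn:
  • 2: tracked with zero error.
  • 10t: e_ss = 10/K_v with K_v=3300/17 → 17/330.
Total e_ss = 17/330.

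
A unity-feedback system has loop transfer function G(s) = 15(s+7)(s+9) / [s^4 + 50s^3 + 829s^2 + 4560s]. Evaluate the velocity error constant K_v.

The denominator has no term below 4560s — 1 pole at s=0, type 1.
K_v = lim_{s→0} s·G(s) = 15·7·9 / 4560 = 63/304.

63/304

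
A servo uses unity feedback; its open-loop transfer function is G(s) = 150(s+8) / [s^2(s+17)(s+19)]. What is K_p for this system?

K_p = lim_{s→0} G(s); with 2 poles at the origin the limit diverges, so K_p = ∞.

infinity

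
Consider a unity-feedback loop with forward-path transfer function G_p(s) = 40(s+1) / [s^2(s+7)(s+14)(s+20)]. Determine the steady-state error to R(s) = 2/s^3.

98

G_p(s) has two factors of s in the denominator, so the system is type 2.
K_a = lim_{s→0} s^2·G_p(s) = 40·1 / (7·14·20) = 1/49.
r(t) = t^2 gives R(s) = 2/s^3.
e_ss = 2/K_a = 2/(1/49) = 98.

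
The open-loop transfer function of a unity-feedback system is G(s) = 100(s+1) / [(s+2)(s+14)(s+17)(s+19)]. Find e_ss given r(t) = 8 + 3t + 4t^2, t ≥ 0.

infinity

No free integrators in G(s): this is a type 0 system. By superposition:
  • 8: e_ss = 8/(1+K_p) with K_p=25/2261 → 9044/1143.
  • 3t: a type-0 system cannot track it, e_ss → ∞.
  • 4t^2: a type-0 system cannot track it, e_ss → ∞.
The unbounded component dominates.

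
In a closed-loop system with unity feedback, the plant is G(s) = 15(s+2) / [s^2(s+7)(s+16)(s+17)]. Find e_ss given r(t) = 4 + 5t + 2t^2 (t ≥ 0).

The open loop has two poles at the origin → type 2 system. Treating each term separately:
  • 4: tracked with zero error.
  • 5t: tracked with zero error.
  • 2t^2: e_ss = 4/K_a with K_a=15/952 → 3808/15.
Total e_ss = 3808/15.

3808/15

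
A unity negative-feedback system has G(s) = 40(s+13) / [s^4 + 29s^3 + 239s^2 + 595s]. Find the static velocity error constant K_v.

The denominator has no term below 595s — 1 pole at s=0, type 1.
K_v = lim_{s→0} s·G(s) = 40·13 / 595 = 104/119.

104/119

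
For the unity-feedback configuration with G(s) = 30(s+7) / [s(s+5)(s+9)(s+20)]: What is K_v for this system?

7/30

System type = 1 (one pole at s=0).
K_v = lim_{s→0} s·G(s) = 30·7 / (5·9·20) = 7/30.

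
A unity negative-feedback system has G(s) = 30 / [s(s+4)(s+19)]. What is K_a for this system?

One free integrator in G(s): this is a type 1 system.
K_a = lim_{s→0} s^2·G(s) = 0 (the extra factor of s kills the finite limit).

0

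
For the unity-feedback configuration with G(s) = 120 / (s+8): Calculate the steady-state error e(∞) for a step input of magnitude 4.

System type = 0 (no poles at s=0).
K_p = lim_{s→0} G(s) = 120 / (8) = 15.
e_ss = 4/(1 + K_p) = 4/16 = 0.25.

0.25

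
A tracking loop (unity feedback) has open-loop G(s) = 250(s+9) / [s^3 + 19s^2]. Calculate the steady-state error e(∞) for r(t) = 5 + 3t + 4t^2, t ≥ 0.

Lowest-order denominator term is 19s^2, so the open loop has 2 poles at the origin → type 2 system. By superposition:
  • 5: tracked with zero error.
  • 3t: tracked with zero error.
  • 4t^2: e_ss = 8/K_a with K_a=2250/19 → 76/1125.
Total e_ss = 76/1125.

76/1125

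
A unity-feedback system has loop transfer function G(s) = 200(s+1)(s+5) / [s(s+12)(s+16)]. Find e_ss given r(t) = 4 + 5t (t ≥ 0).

One free integrator in G(s): this is a type 1 system. Treating each term separately:
  • 4: tracked with zero error.
  • 5t: e_ss = 5/K_v with K_v=125/24 → 0.96.
Total e_ss = 0.96.

0.96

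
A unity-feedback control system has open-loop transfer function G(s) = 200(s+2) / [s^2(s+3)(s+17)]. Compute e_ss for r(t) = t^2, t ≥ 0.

The open loop has two poles at the origin → type 2 system.
K_a = lim_{s→0} s^2·G(s) = 200·2 / (3·17) = 400/51.
r(t) = t^2 gives R(s) = 2/s^3.
e_ss = 2/K_a = 2/(400/51) = 0.255.

0.255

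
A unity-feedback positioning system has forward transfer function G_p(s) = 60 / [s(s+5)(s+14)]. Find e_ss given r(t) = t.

The open loop has one pole at the origin → type 1 system.
K_v = lim_{s→0} s·G_p(s) = 60 / (5·14) = 6/7.
e_ss = 1/K_v = 1/(6/7) = 7/6.

7/6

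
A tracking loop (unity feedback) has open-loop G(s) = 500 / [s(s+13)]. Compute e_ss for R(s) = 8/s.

One free integrator in G(s): this is a type 1 system.
A type-1 system has K_p = ∞, so it tracks a step input with zero steady-state error.

0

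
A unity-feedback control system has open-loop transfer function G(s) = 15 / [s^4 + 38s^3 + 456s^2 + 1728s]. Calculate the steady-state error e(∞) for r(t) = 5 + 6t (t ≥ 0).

691.2

Factoring s from the denominator leaves a polynomial with constant term 1728, so the system is type 1. Taking each input component in turn:
  • 5: tracked with zero error.
  • 6t: e_ss = 6/K_v with K_v=5/576 → 691.2.
Total e_ss = 691.2.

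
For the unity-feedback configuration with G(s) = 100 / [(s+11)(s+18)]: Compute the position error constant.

System type = 0 (no poles at s=0).
K_p = lim_{s→0} G(s) = 100 / (11·18) = 50/99.

50/99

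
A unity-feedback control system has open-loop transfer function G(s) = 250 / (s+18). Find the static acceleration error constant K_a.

The open loop has no poles at the origin → type 0 system.
K_a = lim_{s→0} s^2·G(s) = 0 (the extra factor of s kills the finite limit).

0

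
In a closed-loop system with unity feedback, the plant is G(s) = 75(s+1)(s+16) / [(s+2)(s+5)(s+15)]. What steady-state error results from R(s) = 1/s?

1/9

G(s) has no factors of s in the denominator, so the system is type 0.
K_p = lim_{s→0} G(s) = 75·1·16 / (2·5·15) = 8.
e_ss = 1/(1 + K_p) = 1/9.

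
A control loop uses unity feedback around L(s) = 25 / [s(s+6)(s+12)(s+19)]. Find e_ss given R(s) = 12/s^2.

One free integrator in L(s): this is a type 1 system.
K_v = lim_{s→0} s·L(s) = 25 / (6·12·19) = 25/1368.
e_ss = 12/K_v = 12/(25/1368) = 656.64.

656.64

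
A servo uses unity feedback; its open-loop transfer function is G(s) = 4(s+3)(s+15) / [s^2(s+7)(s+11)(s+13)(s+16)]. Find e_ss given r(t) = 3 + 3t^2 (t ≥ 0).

System type = 2 (two poles at s=0). Taking each input component in turn:
  • 3: tracked with zero error.
  • 3t^2: e_ss = 6/K_a with K_a=45/4004 → 8008/15.
Total e_ss = 8008/15.

8008/15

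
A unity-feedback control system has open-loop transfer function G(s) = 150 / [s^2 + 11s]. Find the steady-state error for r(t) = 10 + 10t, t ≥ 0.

11/15

Factoring s from the denominator leaves a polynomial with constant term 11, so the system is type 1. Taking each input component in turn:
  • 10: tracked with zero error.
  • 10t: e_ss = 10/K_v with K_v=150/11 → 11/15.
Total e_ss = 11/15.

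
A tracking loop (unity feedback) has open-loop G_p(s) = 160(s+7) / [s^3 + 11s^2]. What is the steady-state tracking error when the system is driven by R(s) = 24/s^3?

The denominator has no term below 11s^2 — 2 poles at s=0, type 2.
K_a = lim_{s→0} s^2·G_p(s) = 160·7 / 11 = 1120/11.
r(t) = 12t^2 gives R(s) = 24/s^3.
e_ss = 24/K_a = 24/(1120/11) = 33/140.

33/140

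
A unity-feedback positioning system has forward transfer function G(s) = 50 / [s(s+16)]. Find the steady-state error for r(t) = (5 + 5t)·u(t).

1.6

The open loop has one pole at the origin → type 1 system. By superposition:
  • 5: tracked with zero error.
  • 5t: e_ss = 5/K_v with K_v=3.125 → 1.6.
Total e_ss = 1.6.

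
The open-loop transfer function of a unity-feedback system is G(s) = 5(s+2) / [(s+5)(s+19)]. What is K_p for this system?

2/19

The open loop has no poles at the origin → type 0 system.
K_p = lim_{s→0} G(s) = 5·2 / (5·19) = 2/19.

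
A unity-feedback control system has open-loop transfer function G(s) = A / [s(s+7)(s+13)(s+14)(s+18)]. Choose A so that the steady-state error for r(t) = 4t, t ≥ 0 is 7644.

System type = 1 (one pole at s=0).
K_v = lim_{s→0} s·G(s) = A / (7·13·14·18) = (1/22932)·A.
e_ss = 4/K_v = 7644 ⇒ K_v = 1/1911 ⇒ A = (1/1911)/(1/22932) = 12.

12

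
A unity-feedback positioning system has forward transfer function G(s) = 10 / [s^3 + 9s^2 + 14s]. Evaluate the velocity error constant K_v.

5/7

Lowest-order denominator term is 14s, so the open loop has 1 pole at the origin → type 1 system.
K_v = lim_{s→0} s·G(s) = 10 / 14 = 5/7.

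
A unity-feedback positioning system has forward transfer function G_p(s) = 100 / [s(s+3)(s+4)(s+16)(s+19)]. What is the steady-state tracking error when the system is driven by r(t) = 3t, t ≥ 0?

109.44

The open loop has one pole at the origin → type 1 system.
K_v = lim_{s→0} s·G_p(s) = 100 / (3·4·16·19) = 25/912.
e_ss = 3/K_v = 3/(25/912) = 109.44.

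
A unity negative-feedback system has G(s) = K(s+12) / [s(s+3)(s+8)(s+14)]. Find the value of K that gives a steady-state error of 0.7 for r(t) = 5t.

System type = 1 (one pole at s=0).
K_v = lim_{s→0} s·G(s) = K·12 / (3·8·14) = (1/28)·K.
e_ss = 5/K_v = 0.7 ⇒ K_v = 50/7 ⇒ K = (50/7)/(1/28) = 200.

200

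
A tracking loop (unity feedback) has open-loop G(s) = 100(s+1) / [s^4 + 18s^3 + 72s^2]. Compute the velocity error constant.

K_v = lim_{s→0} s·G(s); with 2 poles at the origin the limit diverges, so K_v = ∞.

infinity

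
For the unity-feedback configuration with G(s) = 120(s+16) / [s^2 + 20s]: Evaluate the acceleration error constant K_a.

Factoring s from the denominator leaves a polynomial with constant term 20, so the system is type 1.
K_a = lim_{s→0} s^2·G(s) = 0 (the extra factor of s kills the finite limit).

0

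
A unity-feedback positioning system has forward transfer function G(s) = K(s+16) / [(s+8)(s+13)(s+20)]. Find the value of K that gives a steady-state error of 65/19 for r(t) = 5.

G(s) has no factors of s in the denominator, so the system is type 0.
K_p = lim_{s→0} G(s) = K·16 / (8·13·20) = (1/130)·K.
e_ss = 5/(1 + K_p) = 65/19 ⇒ 1 + (1/130)·K = 19/13 ⇒ K = 60.

60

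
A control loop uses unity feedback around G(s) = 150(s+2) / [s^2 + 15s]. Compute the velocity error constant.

20

The denominator has no term below 15s — 1 pole at s=0, type 1.
K_v = lim_{s→0} s·G(s) = 150·2 / 15 = 20.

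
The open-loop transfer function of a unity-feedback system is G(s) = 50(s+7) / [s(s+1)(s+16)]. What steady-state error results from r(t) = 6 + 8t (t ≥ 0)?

The open loop has one pole at the origin → type 1 system. Taking each input component in turn:
  • 6: tracked with zero error.
  • 8t: e_ss = 8/K_v with K_v=21.875 → 64/175.
Total e_ss = 64/175.

64/175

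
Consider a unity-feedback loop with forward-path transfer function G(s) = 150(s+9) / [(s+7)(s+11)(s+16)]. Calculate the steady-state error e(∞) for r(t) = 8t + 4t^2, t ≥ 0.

infinity

The open loop has no poles at the origin → type 0 system. Treating each term separately:
  • 8t: a type-0 system cannot track it, e_ss → ∞.
  • 4t^2: a type-0 system cannot track it, e_ss → ∞.
The unbounded component dominates.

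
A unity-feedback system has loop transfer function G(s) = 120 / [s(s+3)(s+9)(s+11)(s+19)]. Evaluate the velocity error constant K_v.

40/1881

The open loop has one pole at the origin → type 1 system.
K_v = lim_{s→0} s·G(s) = 120 / (3·9·11·19) = 40/1881.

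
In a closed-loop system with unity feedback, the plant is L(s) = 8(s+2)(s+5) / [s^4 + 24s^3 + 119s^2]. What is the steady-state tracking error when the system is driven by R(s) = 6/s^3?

Factoring s^2 from the denominator leaves a polynomial with constant term 119, so the system is type 2.
K_a = lim_{s→0} s^2·L(s) = 8·2·5 / 119 = 80/119.
r(t) = 3t^2 gives R(s) = 6/s^3.
e_ss = 6/K_a = 6/(80/119) = 8.925.

8.925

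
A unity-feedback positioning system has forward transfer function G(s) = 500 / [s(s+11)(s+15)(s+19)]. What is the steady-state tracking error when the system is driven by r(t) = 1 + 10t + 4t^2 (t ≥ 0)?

infinity

System type = 1 (one pole at s=0). Treating each term separately:
  • 1: tracked with zero error.
  • 10t: e_ss = 10/K_v with K_v=100/627 → 62.7.
  • 4t^2: a type-1 system cannot track it, e_ss → ∞.
The unbounded component dominates.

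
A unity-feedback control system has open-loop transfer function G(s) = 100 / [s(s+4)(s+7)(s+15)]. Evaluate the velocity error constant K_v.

One free integrator in G(s): this is a type 1 system.
K_v = lim_{s→0} s·G(s) = 100 / (4·7·15) = 5/21.

5/21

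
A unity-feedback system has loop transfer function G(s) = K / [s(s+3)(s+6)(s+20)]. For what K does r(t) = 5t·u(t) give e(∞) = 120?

15

G(s) has one factor of s in the denominator, so the system is type 1.
K_v = lim_{s→0} s·G(s) = K / (3·6·20) = (1/360)·K.
e_ss = 5/K_v = 120 ⇒ K_v = 1/24 ⇒ K = (1/24)/(1/360) = 15.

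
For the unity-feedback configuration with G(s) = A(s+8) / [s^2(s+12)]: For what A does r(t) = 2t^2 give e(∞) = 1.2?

The open loop has two poles at the origin → type 2 system.
K_a = lim_{s→0} s^2·G(s) = A·8 / (12) = (2/3)·A.
e_ss = 4/K_a = 1.2 ⇒ K_a = 10/3 ⇒ A = (10/3)/(2/3) = 5.

5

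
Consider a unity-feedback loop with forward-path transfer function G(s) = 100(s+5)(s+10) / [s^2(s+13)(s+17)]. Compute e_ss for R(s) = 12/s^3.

System type = 2 (two poles at s=0).
K_a = lim_{s→0} s^2·G(s) = 100·5·10 / (13·17) = 5000/221.
r(t) = 6t^2 gives R(s) = 12/s^3.
e_ss = 12/K_a = 12/(5000/221) = 0.5304.

0.5304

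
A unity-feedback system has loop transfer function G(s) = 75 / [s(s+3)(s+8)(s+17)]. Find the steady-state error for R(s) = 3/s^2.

16.32

The open loop has one pole at the origin → type 1 system.
K_v = lim_{s→0} s·G(s) = 75 / (3·8·17) = 25/136.
e_ss = 3/K_v = 3/(25/136) = 16.32.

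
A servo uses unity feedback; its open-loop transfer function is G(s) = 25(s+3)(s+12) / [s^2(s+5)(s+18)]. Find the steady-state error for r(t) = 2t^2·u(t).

Two free integrators in G(s): this is a type 2 system.
K_a = lim_{s→0} s^2·G(s) = 25·3·12 / (5·18) = 10.
r(t) = 2t^2 gives R(s) = 4/s^3.
e_ss = 4/K_a = 4/10 = 0.4.

0.4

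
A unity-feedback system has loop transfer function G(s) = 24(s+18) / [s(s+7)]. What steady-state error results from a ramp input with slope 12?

G(s) has one factor of s in the denominator, so the system is type 1.
K_v = lim_{s→0} s·G(s) = 24·18 / (7) = 432/7.
e_ss = 12/K_v = 12/(432/7) = 7/36.

7/36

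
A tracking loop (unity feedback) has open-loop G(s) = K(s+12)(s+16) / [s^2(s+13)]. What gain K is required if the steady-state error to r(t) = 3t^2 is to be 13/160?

System type = 2 (two poles at s=0).
K_a = lim_{s→0} s^2·G(s) = K·12·16 / (13) = (192/13)·K.
e_ss = 6/K_a = 13/160 ⇒ K_a = 960/13 ⇒ K = (960/13)/(192/13) = 5.

5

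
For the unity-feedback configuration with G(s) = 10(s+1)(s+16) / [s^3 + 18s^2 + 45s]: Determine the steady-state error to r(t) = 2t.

0.5625

Lowest-order denominator term is 45s, so the open loop has 1 pole at the origin → type 1 system.
K_v = lim_{s→0} s·G(s) = 10·1·16 / 45 = 32/9.
e_ss = 2/K_v = 2/(32/9) = 0.5625.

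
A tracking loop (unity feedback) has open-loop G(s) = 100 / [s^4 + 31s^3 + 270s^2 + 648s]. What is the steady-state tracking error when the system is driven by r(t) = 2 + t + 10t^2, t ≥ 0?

The denominator has no term below 648s — 1 pole at s=0, type 1. Treating each term separately:
  • 2: tracked with zero error.
  • t: e_ss = 1/K_v with K_v=25/162 → 6.48.
  • 10t^2: a type-1 system cannot track it, e_ss → ∞.
The unbounded component dominates.

infinity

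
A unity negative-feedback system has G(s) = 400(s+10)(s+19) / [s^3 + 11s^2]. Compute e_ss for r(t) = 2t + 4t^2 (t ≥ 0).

Factoring s^2 from the denominator leaves a polynomial with constant term 11, so the system is type 2. Taking each input component in turn:
  • 2t: tracked with zero error.
  • 4t^2: e_ss = 8/K_a with K_a=76000/11 → 11/9500.
Total e_ss = 11/9500.

11/9500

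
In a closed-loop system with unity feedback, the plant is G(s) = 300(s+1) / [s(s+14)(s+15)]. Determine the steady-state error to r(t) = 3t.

One free integrator in G(s): this is a type 1 system.
K_v = lim_{s→0} s·G(s) = 300·1 / (14·15) = 10/7.
e_ss = 3/K_v = 3/(10/7) = 2.1.

2.1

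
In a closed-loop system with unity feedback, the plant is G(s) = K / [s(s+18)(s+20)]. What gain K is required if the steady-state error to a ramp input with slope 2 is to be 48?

15

System type = 1 (one pole at s=0).
K_v = lim_{s→0} s·G(s) = K / (18·20) = (1/360)·K.
e_ss = 2/K_v = 48 ⇒ K_v = 1/24 ⇒ K = (1/24)/(1/360) = 15.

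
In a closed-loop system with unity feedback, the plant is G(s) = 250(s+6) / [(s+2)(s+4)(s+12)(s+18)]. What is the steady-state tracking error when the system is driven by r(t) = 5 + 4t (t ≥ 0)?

infinity

No free integrators in G(s): this is a type 0 system. By superposition:
  • 5: e_ss = 5/(1+K_p) with K_p=125/144 → 720/269.
  • 4t: a type-0 system cannot track it, e_ss → ∞.
The unbounded component dominates.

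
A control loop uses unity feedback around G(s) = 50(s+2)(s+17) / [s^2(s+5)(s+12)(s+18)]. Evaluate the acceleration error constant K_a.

85/54

G(s) has two factors of s in the denominator, so the system is type 2.
K_a = lim_{s→0} s^2·G(s) = 50·2·17 / (5·12·18) = 85/54.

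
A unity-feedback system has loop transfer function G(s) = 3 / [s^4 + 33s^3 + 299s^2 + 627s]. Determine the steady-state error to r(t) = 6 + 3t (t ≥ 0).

The denominator has no term below 627s — 1 pole at s=0, type 1. Treating each term separately:
  • 6: tracked with zero error.
  • 3t: e_ss = 3/K_v with K_v=1/209 → 627.
Total e_ss = 627.

627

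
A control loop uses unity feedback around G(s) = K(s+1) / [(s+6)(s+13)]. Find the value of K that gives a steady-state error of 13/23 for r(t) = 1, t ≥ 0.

System type = 0 (no poles at s=0).
K_p = lim_{s→0} G(s) = K·1 / (6·13) = (1/78)·K.
e_ss = 1/(1 + K_p) = 13/23 ⇒ 1 + (1/78)·K = 23/13 ⇒ K = 60.

60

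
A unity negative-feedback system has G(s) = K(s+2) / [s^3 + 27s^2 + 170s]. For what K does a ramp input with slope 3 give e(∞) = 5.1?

The denominator has no term below 170s — 1 pole at s=0, type 1.
K_v = lim_{s→0} s·G(s) = K·2 / 170 = (1/85)·K.
e_ss = 3/K_v = 5.1 ⇒ K_v = 10/17 ⇒ K = (10/17)/(1/85) = 50.

50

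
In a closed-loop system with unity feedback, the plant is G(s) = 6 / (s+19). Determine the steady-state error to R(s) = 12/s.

9.12

G(s) has no factors of s in the denominator, so the system is type 0.
K_p = lim_{s→0} G(s) = 6 / (19) = 6/19.
e_ss = 12/(1 + K_p) = 12/(25/19) = 9.12.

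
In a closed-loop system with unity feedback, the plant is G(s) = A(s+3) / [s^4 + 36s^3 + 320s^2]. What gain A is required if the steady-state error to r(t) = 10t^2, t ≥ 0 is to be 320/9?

Lowest-order denominator term is 320s^2, so the open loop has 2 poles at the origin → type 2 system.
K_a = lim_{s→0} s^2·G(s) = A·3 / 320 = (3/320)·A.
e_ss = 20/K_a = 320/9 ⇒ K_a = 0.5625 ⇒ A = 0.5625/(3/320) = 60.

60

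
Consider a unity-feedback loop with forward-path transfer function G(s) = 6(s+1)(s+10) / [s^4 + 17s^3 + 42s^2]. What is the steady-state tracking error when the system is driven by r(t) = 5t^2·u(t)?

Lowest-order denominator term is 42s^2, so the open loop has 2 poles at the origin → type 2 system.
K_a = lim_{s→0} s^2·G(s) = 6·1·10 / 42 = 10/7.
r(t) = 5t^2 gives R(s) = 10/s^3.
e_ss = 10/K_a = 10/(10/7) = 7.

7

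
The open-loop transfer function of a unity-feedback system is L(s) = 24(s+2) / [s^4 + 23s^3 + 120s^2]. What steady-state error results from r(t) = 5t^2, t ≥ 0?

Factoring s^2 from the denominator leaves a polynomial with constant term 120, so the system is type 2.
K_a = lim_{s→0} s^2·L(s) = 24·2 / 120 = 0.4.
r(t) = 5t^2 gives R(s) = 10/s^3.
e_ss = 10/K_a = 10/0.4 = 25.

25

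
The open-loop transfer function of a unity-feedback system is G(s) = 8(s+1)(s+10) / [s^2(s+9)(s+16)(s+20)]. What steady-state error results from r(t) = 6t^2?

432

Two free integrators in G(s): this is a type 2 system.
K_a = lim_{s→0} s^2·G(s) = 8·1·10 / (9·16·20) = 1/36.
r(t) = 6t^2 gives R(s) = 12/s^3.
e_ss = 12/K_a = 12/(1/36) = 432.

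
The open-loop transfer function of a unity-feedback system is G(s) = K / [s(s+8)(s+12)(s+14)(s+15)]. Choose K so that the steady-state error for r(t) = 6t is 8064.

15

The open loop has one pole at the origin → type 1 system.
K_v = lim_{s→0} s·G(s) = K / (8·12·14·15) = (1/20160)·K.
e_ss = 6/K_v = 8064 ⇒ K_v = 1/1344 ⇒ K = (1/1344)/(1/20160) = 15.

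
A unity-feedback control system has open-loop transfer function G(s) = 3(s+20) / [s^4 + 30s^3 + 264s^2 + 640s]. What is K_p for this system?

K_p = lim_{s→0} G(s); with 1 pole at the origin the limit diverges, so K_p = ∞.

infinity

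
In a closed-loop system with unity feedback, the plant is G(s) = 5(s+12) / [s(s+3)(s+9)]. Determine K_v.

20/9

System type = 1 (one pole at s=0).
K_v = lim_{s→0} s·G(s) = 5·12 / (3·9) = 20/9.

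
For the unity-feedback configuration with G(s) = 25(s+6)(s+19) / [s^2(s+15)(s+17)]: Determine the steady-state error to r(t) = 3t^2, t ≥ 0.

51/95

The open loop has two poles at the origin → type 2 system.
K_a = lim_{s→0} s^2·G(s) = 25·6·19 / (15·17) = 190/17.
r(t) = 3t^2 gives R(s) = 6/s^3.
e_ss = 6/K_a = 6/(190/17) = 51/95.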